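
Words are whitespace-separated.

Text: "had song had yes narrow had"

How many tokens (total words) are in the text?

Tokens: had, song, had, yes, narrow, had
N = 6

6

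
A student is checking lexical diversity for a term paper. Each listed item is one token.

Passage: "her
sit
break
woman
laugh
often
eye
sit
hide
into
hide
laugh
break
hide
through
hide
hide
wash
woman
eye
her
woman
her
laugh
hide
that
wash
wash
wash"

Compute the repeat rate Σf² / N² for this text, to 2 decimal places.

Frequencies: hide:6, wash:4, her:3, woman:3, laugh:3, sit:2, break:2, eye:2, often:1, into:1, through:1, that:1
Σf² = 95; N² = 841
Repeat rate = 95 / 841 = 0.11

0.11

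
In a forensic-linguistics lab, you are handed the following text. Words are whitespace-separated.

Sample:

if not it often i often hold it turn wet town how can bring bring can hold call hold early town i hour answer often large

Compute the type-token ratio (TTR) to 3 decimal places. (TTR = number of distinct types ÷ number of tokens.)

N = 26 tokens, V = 17 types.
TTR = V / N = 17 / 26 = 0.654

0.654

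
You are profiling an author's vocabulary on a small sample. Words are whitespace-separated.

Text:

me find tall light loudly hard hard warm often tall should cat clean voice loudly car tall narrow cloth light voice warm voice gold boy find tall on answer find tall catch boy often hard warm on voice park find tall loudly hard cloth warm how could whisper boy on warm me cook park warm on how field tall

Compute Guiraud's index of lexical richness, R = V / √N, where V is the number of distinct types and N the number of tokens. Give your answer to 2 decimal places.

N = 59, V = 26.
√N = 7.681146
R = 26 / 7.681146 = 3.38

3.38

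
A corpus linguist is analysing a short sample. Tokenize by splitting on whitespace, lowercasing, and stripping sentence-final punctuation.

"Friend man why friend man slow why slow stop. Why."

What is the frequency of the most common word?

Frequencies: why:3, friend:2, man:2, slow:2, stop:1
Most common: 'why' with frequency 3.

3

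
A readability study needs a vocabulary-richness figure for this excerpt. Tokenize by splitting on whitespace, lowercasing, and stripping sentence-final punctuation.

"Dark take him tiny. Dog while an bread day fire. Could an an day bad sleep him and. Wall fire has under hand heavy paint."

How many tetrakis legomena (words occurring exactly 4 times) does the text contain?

0

Frequencies: an:3, him:2, day:2, fire:2, dark:1, take:1, tiny:1, dog:1, while:1, bread:1, could:1, bad:1, sleep:1, and:1, wall:1, has:1, under:1, hand:1, heavy:1, paint:1
Words with frequency 4: (none)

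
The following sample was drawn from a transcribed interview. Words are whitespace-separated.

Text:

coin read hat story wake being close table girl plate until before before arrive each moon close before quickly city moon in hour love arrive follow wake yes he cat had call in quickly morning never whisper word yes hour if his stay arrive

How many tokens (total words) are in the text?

Tokens: coin, read, hat, story, wake, being, close, table, girl, plate, until, before, before, arrive, each, moon, close, before, quickly, city, moon, in, hour, love, arrive, follow, wake, yes, he, cat, had, call, in, quickly, morning, never, whisper, word, yes, hour, if, his, stay, arrive
N = 44

44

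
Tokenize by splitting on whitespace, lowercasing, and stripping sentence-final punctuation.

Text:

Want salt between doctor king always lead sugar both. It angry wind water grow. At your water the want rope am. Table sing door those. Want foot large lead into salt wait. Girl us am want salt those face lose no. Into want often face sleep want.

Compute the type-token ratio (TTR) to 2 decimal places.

0.72

N = 47 tokens, V = 34 types.
TTR = V / N = 34 / 47 = 0.72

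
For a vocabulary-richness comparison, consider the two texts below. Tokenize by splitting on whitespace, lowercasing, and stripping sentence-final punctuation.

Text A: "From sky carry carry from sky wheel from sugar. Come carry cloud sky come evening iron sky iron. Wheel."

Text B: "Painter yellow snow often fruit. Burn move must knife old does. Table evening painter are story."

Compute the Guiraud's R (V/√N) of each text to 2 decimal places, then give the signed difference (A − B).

A: V=9, N=19, R=2.06
B: V=15, N=16, R=3.75
Difference = 2.06 − 3.75 = -1.69

-1.69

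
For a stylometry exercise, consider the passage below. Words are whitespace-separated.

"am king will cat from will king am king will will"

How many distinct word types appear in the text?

5

Distinct types: {am, cat, from, king, will}
V = 5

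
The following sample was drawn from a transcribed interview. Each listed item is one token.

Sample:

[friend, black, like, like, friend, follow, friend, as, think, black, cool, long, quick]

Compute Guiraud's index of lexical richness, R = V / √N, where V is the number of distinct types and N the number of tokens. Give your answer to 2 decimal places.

N = 13, V = 9.
√N = 3.605551
R = 9 / 3.605551 = 2.50

2.50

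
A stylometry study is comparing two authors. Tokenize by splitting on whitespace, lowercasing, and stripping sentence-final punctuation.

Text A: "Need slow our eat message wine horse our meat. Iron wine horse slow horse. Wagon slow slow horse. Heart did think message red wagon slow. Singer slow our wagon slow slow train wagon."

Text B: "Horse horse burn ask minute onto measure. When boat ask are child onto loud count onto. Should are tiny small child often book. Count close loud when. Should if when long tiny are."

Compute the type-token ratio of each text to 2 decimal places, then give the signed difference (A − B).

-0.13

TTR(A) = 16/33 = 0.48
TTR(B) = 20/33 = 0.61
Difference = 0.48 − 0.61 = -0.13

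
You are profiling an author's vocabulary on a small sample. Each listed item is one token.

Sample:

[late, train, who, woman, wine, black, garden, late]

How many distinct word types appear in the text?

7

Distinct types: {black, garden, late, train, who, wine, woman}
V = 7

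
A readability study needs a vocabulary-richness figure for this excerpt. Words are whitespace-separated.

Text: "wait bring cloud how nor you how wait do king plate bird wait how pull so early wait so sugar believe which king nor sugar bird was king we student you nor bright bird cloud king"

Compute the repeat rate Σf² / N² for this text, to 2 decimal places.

0.07

Frequencies: wait:4, king:4, how:3, nor:3, bird:3, cloud:2, you:2, so:2, sugar:2, bring:1, do:1, plate:1, pull:1, early:1, believe:1, which:1, was:1, we:1, student:1, bright:1
Σf² = 86; N² = 1296
Repeat rate = 86 / 1296 = 0.07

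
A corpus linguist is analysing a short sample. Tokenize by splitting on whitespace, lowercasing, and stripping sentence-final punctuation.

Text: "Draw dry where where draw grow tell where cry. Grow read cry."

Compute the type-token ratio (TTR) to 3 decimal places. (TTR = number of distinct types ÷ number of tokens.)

N = 12 tokens, V = 7 types.
TTR = V / N = 7 / 12 = 0.583

0.583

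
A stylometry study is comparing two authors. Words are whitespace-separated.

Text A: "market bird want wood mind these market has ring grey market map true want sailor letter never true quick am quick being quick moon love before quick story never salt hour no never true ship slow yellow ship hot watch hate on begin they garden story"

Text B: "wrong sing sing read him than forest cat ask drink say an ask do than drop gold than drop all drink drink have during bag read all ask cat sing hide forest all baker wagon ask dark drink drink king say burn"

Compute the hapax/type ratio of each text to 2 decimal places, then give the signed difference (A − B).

A: hapax=27, V=34, ratio=0.79
B: hapax=14, V=24, ratio=0.58
Difference = 0.79 − 0.58 = 0.21

0.21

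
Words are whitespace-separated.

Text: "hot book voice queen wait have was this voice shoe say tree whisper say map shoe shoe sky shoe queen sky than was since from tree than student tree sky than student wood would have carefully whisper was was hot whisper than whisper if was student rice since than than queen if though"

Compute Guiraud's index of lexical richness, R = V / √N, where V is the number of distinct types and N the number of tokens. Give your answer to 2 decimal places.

N = 53, V = 24.
√N = 7.280110
R = 24 / 7.280110 = 3.30

3.30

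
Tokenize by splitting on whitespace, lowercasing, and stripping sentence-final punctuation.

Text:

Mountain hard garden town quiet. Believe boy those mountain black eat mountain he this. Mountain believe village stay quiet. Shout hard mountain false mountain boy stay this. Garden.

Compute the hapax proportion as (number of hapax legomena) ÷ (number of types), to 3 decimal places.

0.500

Frequencies: mountain:6, hard:2, garden:2, quiet:2, believe:2, boy:2, this:2, stay:2, town:1, those:1, black:1, eat:1, he:1, village:1, shout:1, false:1
Hapax count = 8; type count = 16.
Ratio = 8 / 16 = 0.500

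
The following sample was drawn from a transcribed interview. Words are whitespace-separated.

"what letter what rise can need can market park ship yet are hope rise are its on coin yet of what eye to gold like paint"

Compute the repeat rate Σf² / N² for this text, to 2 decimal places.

0.06

Frequencies: what:3, rise:2, can:2, yet:2, are:2, letter:1, need:1, market:1, park:1, ship:1, hope:1, its:1, on:1, coin:1, of:1, eye:1, to:1, gold:1, like:1, paint:1
Σf² = 40; N² = 676
Repeat rate = 40 / 676 = 0.06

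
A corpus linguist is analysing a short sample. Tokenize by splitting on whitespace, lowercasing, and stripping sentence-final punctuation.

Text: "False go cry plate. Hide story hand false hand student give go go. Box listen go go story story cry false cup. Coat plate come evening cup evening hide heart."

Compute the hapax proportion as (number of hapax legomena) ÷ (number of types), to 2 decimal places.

0.44

Frequencies: go:5, false:3, story:3, cry:2, plate:2, hide:2, hand:2, cup:2, evening:2, student:1, give:1, box:1, listen:1, coat:1, come:1, heart:1
Hapax count = 7; type count = 16.
Ratio = 7 / 16 = 0.44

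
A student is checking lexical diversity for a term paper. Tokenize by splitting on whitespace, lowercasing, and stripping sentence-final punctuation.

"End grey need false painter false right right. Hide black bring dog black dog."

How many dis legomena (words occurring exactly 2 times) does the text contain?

Frequencies: false:2, right:2, black:2, dog:2, end:1, grey:1, need:1, painter:1, hide:1, bring:1
Words with frequency 2: black, dog, false, right

4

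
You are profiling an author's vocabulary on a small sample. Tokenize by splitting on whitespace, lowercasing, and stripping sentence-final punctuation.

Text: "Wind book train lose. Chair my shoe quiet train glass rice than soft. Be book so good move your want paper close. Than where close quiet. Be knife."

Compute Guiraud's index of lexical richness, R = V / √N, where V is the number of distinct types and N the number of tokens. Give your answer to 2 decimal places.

N = 28, V = 22.
√N = 5.291503
R = 22 / 5.291503 = 4.16

4.16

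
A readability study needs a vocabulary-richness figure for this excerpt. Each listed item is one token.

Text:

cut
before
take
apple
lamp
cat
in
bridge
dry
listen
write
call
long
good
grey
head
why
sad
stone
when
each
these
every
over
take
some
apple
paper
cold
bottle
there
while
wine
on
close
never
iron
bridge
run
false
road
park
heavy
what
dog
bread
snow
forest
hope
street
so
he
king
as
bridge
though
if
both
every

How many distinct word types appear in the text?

54

Distinct types: {apple, as, before, both, bottle, bread, bridge, call, cat, close, cold, cut, dog, dry, each, every, false, forest, good, grey, he, head, heavy, hope, if, in, iron, king, lamp, listen, long, never, on, over, paper, park, road, run, sad, snow, so, some, stone, street, take, there, these, though, what, when, while, why, wine, write}
V = 54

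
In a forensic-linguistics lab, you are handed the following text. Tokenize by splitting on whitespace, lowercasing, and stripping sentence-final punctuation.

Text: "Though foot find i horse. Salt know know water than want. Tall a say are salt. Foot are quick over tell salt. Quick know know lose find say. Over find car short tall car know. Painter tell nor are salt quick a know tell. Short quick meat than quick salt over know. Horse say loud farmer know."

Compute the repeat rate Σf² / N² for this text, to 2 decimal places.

Frequencies: know:8, salt:5, quick:5, find:3, say:3, are:3, over:3, tell:3, foot:2, horse:2, than:2, tall:2, a:2, car:2, short:2, though:1, i:1, water:1, want:1, lose:1, … (5 more, each freq 1)
Σf² = 197; N² = 3249
Repeat rate = 197 / 3249 = 0.06

0.06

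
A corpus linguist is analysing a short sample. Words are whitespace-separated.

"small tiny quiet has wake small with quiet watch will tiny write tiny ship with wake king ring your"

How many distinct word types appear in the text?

13

Distinct types: {has, king, quiet, ring, ship, small, tiny, wake, watch, will, with, write, your}
V = 13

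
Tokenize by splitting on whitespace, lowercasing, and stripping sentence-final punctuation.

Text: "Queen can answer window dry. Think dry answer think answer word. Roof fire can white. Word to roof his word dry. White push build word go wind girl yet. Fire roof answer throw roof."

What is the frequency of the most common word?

Frequencies: answer:4, word:4, roof:4, dry:3, can:2, think:2, fire:2, white:2, queen:1, window:1, to:1, his:1, push:1, build:1, go:1, wind:1, girl:1, yet:1, throw:1
Most common: 'answer' with frequency 4.

4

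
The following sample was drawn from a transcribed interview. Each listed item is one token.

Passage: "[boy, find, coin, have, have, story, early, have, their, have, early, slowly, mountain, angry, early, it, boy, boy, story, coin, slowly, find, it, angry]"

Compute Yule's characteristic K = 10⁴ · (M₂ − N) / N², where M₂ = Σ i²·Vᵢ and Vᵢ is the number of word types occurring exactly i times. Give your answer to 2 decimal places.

625.00

Frequencies: have:4, boy:3, early:3, find:2, coin:2, story:2, slowly:2, angry:2, it:2, their:1, mountain:1
N = 24. Frequency spectrum: V_1=2, V_2=6, V_3=2, V_4=1
M₂ = 1²·2 + 2²·6 + 3²·2 + 4²·1 = 60
K = 10000 × (60 − 24) / 24² = 625.00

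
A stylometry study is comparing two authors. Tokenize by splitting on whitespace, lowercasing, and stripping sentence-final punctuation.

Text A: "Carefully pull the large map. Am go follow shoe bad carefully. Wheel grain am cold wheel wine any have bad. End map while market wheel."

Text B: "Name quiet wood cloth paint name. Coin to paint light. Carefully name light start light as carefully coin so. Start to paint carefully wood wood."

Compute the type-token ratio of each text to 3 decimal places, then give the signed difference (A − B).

0.280

TTR(A) = 19/25 = 0.760
TTR(B) = 12/25 = 0.480
Difference = 0.760 − 0.480 = 0.280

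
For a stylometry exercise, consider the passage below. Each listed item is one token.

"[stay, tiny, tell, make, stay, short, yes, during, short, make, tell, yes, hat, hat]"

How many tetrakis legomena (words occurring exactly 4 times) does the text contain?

0

Frequencies: stay:2, tell:2, make:2, short:2, yes:2, hat:2, tiny:1, during:1
Words with frequency 4: (none)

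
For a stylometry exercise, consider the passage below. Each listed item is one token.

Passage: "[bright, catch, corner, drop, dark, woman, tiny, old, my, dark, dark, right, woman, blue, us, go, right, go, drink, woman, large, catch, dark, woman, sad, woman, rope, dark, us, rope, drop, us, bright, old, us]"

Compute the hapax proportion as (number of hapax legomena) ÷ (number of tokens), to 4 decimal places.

0.2000

Frequencies: dark:5, woman:5, us:4, bright:2, catch:2, drop:2, old:2, right:2, go:2, rope:2, corner:1, tiny:1, my:1, blue:1, drink:1, large:1, sad:1
Hapax count = 7; token count = 35.
Ratio = 7 / 35 = 0.2000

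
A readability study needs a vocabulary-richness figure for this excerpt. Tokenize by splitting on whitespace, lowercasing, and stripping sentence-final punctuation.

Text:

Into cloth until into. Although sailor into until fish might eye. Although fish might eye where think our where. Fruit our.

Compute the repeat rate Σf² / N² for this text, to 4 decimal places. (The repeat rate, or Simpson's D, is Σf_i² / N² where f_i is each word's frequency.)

Frequencies: into:3, until:2, although:2, fish:2, might:2, eye:2, where:2, our:2, cloth:1, sailor:1, think:1, fruit:1
Σf² = 41; N² = 441
Repeat rate = 41 / 441 = 0.0930

0.0930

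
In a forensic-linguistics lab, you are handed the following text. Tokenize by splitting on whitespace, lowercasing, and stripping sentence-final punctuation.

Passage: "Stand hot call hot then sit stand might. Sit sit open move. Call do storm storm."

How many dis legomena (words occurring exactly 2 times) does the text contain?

4

Frequencies: sit:3, stand:2, hot:2, call:2, storm:2, then:1, might:1, open:1, move:1, do:1
Words with frequency 2: call, hot, stand, storm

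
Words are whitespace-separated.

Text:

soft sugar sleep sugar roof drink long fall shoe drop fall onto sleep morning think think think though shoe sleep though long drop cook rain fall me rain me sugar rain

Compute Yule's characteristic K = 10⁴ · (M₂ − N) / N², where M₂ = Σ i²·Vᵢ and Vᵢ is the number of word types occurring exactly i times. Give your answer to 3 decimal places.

416.233

Frequencies: sugar:3, sleep:3, fall:3, think:3, rain:3, long:2, shoe:2, drop:2, though:2, me:2, soft:1, roof:1, drink:1, onto:1, morning:1, cook:1
N = 31. Frequency spectrum: V_1=6, V_2=5, V_3=5
M₂ = 1²·6 + 2²·5 + 3²·5 = 71
K = 10000 × (71 − 31) / 31² = 416.233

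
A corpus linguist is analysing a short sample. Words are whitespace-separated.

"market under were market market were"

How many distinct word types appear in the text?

3

Distinct types: {market, under, were}
V = 3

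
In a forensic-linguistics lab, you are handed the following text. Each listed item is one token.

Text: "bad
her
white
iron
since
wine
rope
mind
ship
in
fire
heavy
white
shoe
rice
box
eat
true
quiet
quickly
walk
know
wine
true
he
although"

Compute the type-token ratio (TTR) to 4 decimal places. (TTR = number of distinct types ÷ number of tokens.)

0.8846

N = 26 tokens, V = 23 types.
TTR = V / N = 23 / 26 = 0.8846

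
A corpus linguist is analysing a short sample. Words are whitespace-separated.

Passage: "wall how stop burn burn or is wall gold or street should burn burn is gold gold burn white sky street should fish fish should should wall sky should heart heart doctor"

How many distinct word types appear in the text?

Distinct types: {burn, doctor, fish, gold, heart, how, is, or, should, sky, stop, street, wall, white}
V = 14

14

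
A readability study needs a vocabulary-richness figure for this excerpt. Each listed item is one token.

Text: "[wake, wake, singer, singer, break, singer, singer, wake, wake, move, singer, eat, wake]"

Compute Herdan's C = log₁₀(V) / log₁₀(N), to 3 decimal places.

0.627

N = 13, V = 5.
log₁₀(V) = 0.698970, log₁₀(N) = 1.113943
C = 0.698970 / 1.113943 = 0.627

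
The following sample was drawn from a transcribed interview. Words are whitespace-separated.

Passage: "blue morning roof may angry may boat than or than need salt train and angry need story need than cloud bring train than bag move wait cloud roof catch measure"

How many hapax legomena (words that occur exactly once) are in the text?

13

Frequencies: than:4, need:3, roof:2, may:2, angry:2, train:2, cloud:2, blue:1, morning:1, boat:1, or:1, salt:1, and:1, story:1, bring:1, bag:1, move:1, wait:1, catch:1, measure:1
Hapax (freq=1): and, bag, blue, boat, bring, catch, measure, morning, move, or, salt, story, wait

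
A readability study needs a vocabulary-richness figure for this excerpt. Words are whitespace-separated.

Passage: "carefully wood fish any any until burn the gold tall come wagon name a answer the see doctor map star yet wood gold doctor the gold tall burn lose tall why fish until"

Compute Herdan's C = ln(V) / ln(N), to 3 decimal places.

N = 33, V = 21.
ln(V) = 3.044522, ln(N) = 3.496508
C = 3.044522 / 3.496508 = 0.871

0.871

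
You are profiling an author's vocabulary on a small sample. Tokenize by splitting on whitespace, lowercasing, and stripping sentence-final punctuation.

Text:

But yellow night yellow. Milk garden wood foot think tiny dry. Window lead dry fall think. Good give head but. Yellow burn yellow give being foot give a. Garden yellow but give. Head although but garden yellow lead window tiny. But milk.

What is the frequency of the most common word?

Frequencies: yellow:6, but:5, give:4, garden:3, milk:2, foot:2, think:2, tiny:2, dry:2, window:2, lead:2, head:2, night:1, wood:1, fall:1, good:1, burn:1, being:1, a:1, although:1
Most common: 'yellow' with frequency 6.

6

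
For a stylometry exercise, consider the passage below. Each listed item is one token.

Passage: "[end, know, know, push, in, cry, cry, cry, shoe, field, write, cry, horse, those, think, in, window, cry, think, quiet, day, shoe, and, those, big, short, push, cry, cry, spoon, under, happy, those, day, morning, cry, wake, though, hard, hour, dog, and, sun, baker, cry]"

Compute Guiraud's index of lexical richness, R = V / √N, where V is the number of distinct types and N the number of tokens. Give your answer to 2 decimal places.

N = 45, V = 28.
√N = 6.708204
R = 28 / 6.708204 = 4.17

4.17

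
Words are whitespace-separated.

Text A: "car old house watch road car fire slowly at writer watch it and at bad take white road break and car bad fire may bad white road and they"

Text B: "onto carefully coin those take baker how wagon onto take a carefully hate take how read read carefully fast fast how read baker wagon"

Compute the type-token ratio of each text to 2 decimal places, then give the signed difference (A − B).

0.09

TTR(A) = 17/29 = 0.59
TTR(B) = 12/24 = 0.50
Difference = 0.59 − 0.50 = 0.09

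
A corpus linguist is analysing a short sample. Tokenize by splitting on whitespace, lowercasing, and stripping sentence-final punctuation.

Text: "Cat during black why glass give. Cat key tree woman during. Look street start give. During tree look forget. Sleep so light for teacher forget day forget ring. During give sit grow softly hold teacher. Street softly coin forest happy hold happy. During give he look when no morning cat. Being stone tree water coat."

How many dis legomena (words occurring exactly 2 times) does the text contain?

Frequencies: during:5, give:4, cat:3, tree:3, look:3, forget:3, street:2, teacher:2, softly:2, hold:2, happy:2, black:1, why:1, glass:1, key:1, woman:1, start:1, sleep:1, so:1, light:1, … (15 more, each freq 1)
Words with frequency 2: happy, hold, softly, street, teacher

5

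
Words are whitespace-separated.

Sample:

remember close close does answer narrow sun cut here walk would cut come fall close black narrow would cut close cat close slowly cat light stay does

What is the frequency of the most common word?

5

Frequencies: close:5, cut:3, does:2, narrow:2, would:2, cat:2, remember:1, answer:1, sun:1, here:1, walk:1, come:1, fall:1, black:1, slowly:1, light:1, stay:1
Most common: 'close' with frequency 5.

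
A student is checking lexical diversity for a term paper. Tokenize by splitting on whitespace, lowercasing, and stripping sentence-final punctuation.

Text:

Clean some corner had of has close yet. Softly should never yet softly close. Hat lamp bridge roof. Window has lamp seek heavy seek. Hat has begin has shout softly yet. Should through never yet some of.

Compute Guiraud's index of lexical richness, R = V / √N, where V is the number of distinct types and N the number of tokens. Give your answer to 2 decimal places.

3.45

N = 37, V = 21.
√N = 6.082763
R = 21 / 6.082763 = 3.45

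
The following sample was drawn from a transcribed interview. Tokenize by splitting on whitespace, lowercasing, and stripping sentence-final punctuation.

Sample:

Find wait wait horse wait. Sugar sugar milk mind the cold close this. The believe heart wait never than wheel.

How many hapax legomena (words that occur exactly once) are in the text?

12

Frequencies: wait:4, sugar:2, the:2, find:1, horse:1, milk:1, mind:1, cold:1, close:1, this:1, believe:1, heart:1, never:1, than:1, wheel:1
Hapax (freq=1): believe, close, cold, find, heart, horse, milk, mind, never, than, this, wheel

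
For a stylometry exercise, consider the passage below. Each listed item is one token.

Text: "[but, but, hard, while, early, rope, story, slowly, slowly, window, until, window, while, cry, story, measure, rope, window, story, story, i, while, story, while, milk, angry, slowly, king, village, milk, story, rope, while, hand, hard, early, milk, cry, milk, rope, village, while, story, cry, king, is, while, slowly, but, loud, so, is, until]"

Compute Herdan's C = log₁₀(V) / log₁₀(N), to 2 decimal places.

N = 53, V = 20.
log₁₀(V) = 1.301030, log₁₀(N) = 1.724276
C = 1.301030 / 1.724276 = 0.75

0.75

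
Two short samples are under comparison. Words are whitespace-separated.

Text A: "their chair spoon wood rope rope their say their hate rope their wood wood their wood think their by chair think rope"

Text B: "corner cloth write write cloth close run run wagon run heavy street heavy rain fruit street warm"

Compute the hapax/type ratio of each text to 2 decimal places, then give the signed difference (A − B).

A: hapax=4, V=9, ratio=0.44
B: hapax=6, V=11, ratio=0.55
Difference = 0.44 − 0.55 = -0.11

-0.11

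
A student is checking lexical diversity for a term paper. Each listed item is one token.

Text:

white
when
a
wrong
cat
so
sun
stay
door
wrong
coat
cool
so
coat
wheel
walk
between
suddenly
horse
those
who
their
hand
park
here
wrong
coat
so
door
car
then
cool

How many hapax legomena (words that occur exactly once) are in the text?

19

Frequencies: wrong:3, so:3, coat:3, door:2, cool:2, white:1, when:1, a:1, cat:1, sun:1, stay:1, wheel:1, walk:1, between:1, suddenly:1, horse:1, those:1, who:1, their:1, hand:1, … (4 more, each freq 1)
Hapax (freq=1): a, between, car, cat, hand, here, horse, park, stay, suddenly, sun, their, then, those, walk, wheel, when, white, who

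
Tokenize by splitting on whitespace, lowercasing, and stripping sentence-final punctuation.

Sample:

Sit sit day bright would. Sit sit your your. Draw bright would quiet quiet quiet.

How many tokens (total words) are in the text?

Tokens: sit, sit, day, bright, would, sit, sit, your, your, draw, bright, would, quiet, quiet, quiet
N = 15

15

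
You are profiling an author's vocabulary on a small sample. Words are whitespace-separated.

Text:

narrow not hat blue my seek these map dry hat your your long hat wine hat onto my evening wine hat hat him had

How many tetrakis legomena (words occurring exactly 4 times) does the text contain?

Frequencies: hat:6, my:2, your:2, wine:2, narrow:1, not:1, blue:1, seek:1, these:1, map:1, dry:1, long:1, onto:1, evening:1, him:1, had:1
Words with frequency 4: (none)

0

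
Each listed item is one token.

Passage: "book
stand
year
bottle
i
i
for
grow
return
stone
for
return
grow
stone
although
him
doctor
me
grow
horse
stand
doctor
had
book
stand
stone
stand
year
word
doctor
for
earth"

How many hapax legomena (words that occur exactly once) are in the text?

Frequencies: stand:4, for:3, grow:3, stone:3, doctor:3, book:2, year:2, i:2, return:2, bottle:1, although:1, him:1, me:1, horse:1, had:1, word:1, earth:1
Hapax (freq=1): although, bottle, earth, had, him, horse, me, word

8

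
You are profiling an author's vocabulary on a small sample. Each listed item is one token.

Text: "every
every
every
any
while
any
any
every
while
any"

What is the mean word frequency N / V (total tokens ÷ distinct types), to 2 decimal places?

N = 10 tokens, V = 3 types.
Mean frequency = N / V = 10 / 3 = 3.33

3.33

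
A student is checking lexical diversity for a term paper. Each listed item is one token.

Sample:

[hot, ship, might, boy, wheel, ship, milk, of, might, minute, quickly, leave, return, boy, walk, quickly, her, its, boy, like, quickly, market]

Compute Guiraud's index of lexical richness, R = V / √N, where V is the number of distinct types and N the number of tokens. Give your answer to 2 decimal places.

3.41

N = 22, V = 16.
√N = 4.690416
R = 16 / 4.690416 = 3.41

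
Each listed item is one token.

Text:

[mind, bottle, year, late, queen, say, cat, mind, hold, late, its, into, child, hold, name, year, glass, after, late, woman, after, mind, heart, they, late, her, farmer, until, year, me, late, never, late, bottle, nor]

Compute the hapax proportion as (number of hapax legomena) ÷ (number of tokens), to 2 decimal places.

Frequencies: late:6, mind:3, year:3, bottle:2, hold:2, after:2, queen:1, say:1, cat:1, its:1, into:1, child:1, name:1, glass:1, woman:1, heart:1, they:1, her:1, farmer:1, until:1, … (3 more, each freq 1)
Hapax count = 17; token count = 35.
Ratio = 17 / 35 = 0.49

0.49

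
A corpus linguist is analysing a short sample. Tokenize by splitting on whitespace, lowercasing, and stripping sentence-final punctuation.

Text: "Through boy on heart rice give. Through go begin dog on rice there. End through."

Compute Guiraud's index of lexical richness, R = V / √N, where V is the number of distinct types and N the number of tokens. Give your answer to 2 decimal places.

2.84

N = 15, V = 11.
√N = 3.872983
R = 11 / 3.872983 = 2.84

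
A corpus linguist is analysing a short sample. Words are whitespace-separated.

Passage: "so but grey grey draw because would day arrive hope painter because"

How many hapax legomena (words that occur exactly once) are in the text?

8

Frequencies: grey:2, because:2, so:1, but:1, draw:1, would:1, day:1, arrive:1, hope:1, painter:1
Hapax (freq=1): arrive, but, day, draw, hope, painter, so, would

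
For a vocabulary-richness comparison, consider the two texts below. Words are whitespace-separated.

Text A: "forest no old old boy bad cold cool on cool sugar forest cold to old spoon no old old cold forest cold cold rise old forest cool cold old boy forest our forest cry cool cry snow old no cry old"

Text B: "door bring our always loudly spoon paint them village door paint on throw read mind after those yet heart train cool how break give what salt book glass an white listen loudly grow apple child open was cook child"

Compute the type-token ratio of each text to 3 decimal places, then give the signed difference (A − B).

TTR(A) = 15/41 = 0.366
TTR(B) = 35/39 = 0.897
Difference = 0.366 − 0.897 = -0.531

-0.531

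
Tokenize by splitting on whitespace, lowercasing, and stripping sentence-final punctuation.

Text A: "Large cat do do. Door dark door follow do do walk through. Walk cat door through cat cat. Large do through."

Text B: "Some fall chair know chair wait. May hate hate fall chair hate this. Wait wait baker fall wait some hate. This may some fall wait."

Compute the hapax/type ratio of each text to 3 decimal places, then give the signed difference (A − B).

0.028

A: hapax=2, V=8, ratio=0.250
B: hapax=2, V=9, ratio=0.222
Difference = 0.250 − 0.222 = 0.028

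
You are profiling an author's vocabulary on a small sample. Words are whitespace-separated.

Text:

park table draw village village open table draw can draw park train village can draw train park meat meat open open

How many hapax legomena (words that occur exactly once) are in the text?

0

Frequencies: draw:4, park:3, village:3, open:3, table:2, can:2, train:2, meat:2
Hapax (freq=1): (none)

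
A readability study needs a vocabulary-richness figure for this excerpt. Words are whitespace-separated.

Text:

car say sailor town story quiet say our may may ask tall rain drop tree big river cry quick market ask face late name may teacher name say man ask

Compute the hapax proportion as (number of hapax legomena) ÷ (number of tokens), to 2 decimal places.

0.63

Frequencies: say:3, may:3, ask:3, name:2, car:1, sailor:1, town:1, story:1, quiet:1, our:1, tall:1, rain:1, drop:1, tree:1, big:1, river:1, cry:1, quick:1, market:1, face:1, … (3 more, each freq 1)
Hapax count = 19; token count = 30.
Ratio = 19 / 30 = 0.63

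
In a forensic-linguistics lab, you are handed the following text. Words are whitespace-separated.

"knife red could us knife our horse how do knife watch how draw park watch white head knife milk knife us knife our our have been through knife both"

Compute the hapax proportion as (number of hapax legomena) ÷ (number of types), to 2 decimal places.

Frequencies: knife:7, our:3, us:2, how:2, watch:2, red:1, could:1, horse:1, do:1, draw:1, park:1, white:1, head:1, milk:1, have:1, been:1, through:1, both:1
Hapax count = 13; type count = 18.
Ratio = 13 / 18 = 0.72

0.72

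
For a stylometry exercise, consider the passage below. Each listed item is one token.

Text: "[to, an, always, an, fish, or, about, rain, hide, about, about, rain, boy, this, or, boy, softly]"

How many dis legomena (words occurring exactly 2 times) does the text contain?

Frequencies: about:3, an:2, or:2, rain:2, boy:2, to:1, always:1, fish:1, hide:1, this:1, softly:1
Words with frequency 2: an, boy, or, rain

4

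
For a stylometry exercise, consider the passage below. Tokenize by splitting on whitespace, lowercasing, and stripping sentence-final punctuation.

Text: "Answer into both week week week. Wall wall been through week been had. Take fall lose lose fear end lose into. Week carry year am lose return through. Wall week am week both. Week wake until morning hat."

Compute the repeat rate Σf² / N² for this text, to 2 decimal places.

0.08

Frequencies: week:8, lose:4, wall:3, into:2, both:2, been:2, through:2, am:2, answer:1, had:1, take:1, fall:1, fear:1, end:1, carry:1, year:1, return:1, wake:1, until:1, morning:1, … (1 more, each freq 1)
Σf² = 122; N² = 1444
Repeat rate = 122 / 1444 = 0.08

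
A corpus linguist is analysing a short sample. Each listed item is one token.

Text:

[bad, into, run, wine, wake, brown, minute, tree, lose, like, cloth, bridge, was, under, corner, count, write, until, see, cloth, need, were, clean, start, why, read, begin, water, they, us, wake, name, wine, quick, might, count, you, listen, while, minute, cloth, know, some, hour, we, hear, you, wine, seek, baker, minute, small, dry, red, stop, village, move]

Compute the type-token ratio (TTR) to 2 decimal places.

0.84

N = 57 tokens, V = 48 types.
TTR = V / N = 48 / 57 = 0.84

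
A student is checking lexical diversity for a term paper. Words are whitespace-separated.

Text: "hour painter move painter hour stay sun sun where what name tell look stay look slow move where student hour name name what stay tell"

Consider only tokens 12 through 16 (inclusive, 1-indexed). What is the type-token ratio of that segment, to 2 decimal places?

Segment tokens 12–16: tell, look, stay, look, slow
Segment N = 5, segment V = 4.
TTR = 4 / 5 = 0.80

0.80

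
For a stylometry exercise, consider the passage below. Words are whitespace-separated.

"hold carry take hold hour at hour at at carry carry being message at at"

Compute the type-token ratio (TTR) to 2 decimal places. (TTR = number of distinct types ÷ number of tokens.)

0.47

N = 15 tokens, V = 7 types.
TTR = V / N = 7 / 15 = 0.47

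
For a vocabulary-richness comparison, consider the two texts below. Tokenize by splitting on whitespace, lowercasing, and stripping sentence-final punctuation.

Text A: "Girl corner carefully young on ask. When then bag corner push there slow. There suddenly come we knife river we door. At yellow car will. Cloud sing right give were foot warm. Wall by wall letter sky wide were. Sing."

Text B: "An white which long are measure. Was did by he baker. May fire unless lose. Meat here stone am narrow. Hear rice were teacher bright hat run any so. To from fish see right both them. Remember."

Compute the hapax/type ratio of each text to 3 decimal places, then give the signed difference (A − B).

-0.176

A: hapax=28, V=34, ratio=0.824
B: hapax=37, V=37, ratio=1.000
Difference = 0.824 − 1.000 = -0.176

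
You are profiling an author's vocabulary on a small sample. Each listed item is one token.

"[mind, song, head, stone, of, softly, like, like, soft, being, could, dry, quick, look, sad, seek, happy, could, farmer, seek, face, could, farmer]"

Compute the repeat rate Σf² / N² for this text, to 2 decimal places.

Frequencies: could:3, like:2, seek:2, farmer:2, mind:1, song:1, head:1, stone:1, of:1, softly:1, soft:1, being:1, dry:1, quick:1, look:1, sad:1, happy:1, face:1
Σf² = 35; N² = 529
Repeat rate = 35 / 529 = 0.07

0.07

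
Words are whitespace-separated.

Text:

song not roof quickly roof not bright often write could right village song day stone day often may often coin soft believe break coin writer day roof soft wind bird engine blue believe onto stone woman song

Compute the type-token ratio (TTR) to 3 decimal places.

0.649

N = 37 tokens, V = 24 types.
TTR = V / N = 24 / 37 = 0.649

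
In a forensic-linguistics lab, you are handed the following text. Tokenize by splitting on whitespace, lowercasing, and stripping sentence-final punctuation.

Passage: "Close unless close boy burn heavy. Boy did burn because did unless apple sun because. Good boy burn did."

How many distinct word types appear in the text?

Distinct types: {apple, because, boy, burn, close, did, good, heavy, sun, unless}
V = 10

10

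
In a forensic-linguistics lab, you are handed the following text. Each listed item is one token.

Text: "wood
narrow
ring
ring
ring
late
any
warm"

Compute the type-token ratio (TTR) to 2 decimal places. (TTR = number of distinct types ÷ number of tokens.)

0.75

N = 8 tokens, V = 6 types.
TTR = V / N = 6 / 8 = 0.75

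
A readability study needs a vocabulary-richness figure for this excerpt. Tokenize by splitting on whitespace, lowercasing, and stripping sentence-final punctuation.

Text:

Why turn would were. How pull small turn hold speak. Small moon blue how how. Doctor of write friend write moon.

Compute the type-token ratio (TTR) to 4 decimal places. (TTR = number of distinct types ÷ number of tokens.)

0.7143

N = 21 tokens, V = 15 types.
TTR = V / N = 15 / 21 = 0.7143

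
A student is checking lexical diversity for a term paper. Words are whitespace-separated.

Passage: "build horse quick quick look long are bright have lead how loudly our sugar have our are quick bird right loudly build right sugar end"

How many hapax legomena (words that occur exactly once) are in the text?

8

Frequencies: quick:3, build:2, are:2, have:2, loudly:2, our:2, sugar:2, right:2, horse:1, look:1, long:1, bright:1, lead:1, how:1, bird:1, end:1
Hapax (freq=1): bird, bright, end, horse, how, lead, long, look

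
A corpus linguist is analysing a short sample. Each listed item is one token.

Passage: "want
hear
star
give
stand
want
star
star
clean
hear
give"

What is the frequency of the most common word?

3

Frequencies: star:3, want:2, hear:2, give:2, stand:1, clean:1
Most common: 'star' with frequency 3.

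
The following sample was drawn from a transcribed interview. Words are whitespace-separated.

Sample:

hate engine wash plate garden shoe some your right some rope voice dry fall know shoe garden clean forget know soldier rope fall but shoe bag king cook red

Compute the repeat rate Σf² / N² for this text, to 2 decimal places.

Frequencies: shoe:3, garden:2, some:2, rope:2, fall:2, know:2, hate:1, engine:1, wash:1, plate:1, your:1, right:1, voice:1, dry:1, clean:1, forget:1, soldier:1, but:1, bag:1, king:1, … (2 more, each freq 1)
Σf² = 45; N² = 841
Repeat rate = 45 / 841 = 0.05

0.05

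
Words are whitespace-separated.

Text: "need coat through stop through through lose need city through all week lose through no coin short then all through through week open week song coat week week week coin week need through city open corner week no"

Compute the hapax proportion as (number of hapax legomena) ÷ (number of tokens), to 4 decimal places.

0.1316

Frequencies: through:8, week:8, need:3, coat:2, lose:2, city:2, all:2, no:2, coin:2, open:2, stop:1, short:1, then:1, song:1, corner:1
Hapax count = 5; token count = 38.
Ratio = 5 / 38 = 0.1316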